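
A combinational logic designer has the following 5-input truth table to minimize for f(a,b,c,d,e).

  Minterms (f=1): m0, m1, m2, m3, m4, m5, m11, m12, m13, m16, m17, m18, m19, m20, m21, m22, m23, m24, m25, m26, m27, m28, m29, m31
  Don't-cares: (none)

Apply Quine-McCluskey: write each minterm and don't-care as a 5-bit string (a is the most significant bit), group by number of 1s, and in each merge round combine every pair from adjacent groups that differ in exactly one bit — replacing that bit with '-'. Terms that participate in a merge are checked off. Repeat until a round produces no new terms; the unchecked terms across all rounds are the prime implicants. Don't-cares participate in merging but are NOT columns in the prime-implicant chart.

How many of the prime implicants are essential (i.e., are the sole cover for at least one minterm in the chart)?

6

[col 0] 00000*, 00001*, 00010*, 00011*, 00100*, 00101*, 01011*, 01100*, 01101*, 10000*, 10001*, 10010*, 10011*, 10100*, 10101*, 10110*, 10111*, 11000*, 11001*, 11010*, 11011*, 11100*, 11101*, 11111*
[col 1] -0000*, -0001*, -0010*, -0011*, -0100*, -0101*, -1011*, -1100*, -1101*, 0-011*, 0-100*, 0-101*, 00-00*, 00-01*, 000-0*, 000-1*, 0000-*, 0001-*, 0010-*, 0110-*, 1-000*, 1-001*, 1-010*, 1-011*, 1-100*, 1-101*, 1-111*, 10-00*, 10-01*, 10-10*, 10-11*, 100-0*, 100-1*, 1000-*, 1001-*, 101-0*, 101-1*, 1010-*, 1011-*, 11-00*, 11-01*, 11-11*, 110-0*, 110-1*, 1100-*, 1101-*, 111-1*, 1110-*
[col 2] --011, --100*, --101*, -0-00*, -0-01*, -00-0*, -00-1*, -000-*, -001-*, -010-*, -110-*, 0-10-*, 00-0-*, 000--*, 1--00*, 1--01*, 1--11*, 1-0-0*, 1-0-1*, 1-00-*, 1-01-*, 1-1-1*, 1-10-*, 10--0*, 10--1*, 10-0-*, 10-1-*, 100--*, 101--*, 11--1*, 11-0-*, 110--*
[col 3] --10-, -0-0-, -00--, 1---1, 1--0-, 1-0--, 10---
Prime implicants: --011, --10-, -0-0-, -00--, 1---1, 1--0-, 1-0--, 10---
PI chart (minterm → PIs covering it):
  0 | -0-0-,-00--
  1 | -0-0-,-00--
  2 | -00--  (sole → essential)
  3 | --011,-00--
  4 | --10-,-0-0-
  5 | --10-,-0-0-
  11 | --011  (sole → essential)
  12 | --10-  (sole → essential)
  13 | --10-  (sole → essential)
  16 | -0-0-,-00--,1--0-,1-0--,10---
  17 | -0-0-,-00--,1---1,1--0-,1-0--,10---
  18 | -00--,1-0--,10---
  19 | --011,-00--,1---1,1-0--,10---
  20 | --10-,-0-0-,1--0-,10---
  21 | --10-,-0-0-,1---1,1--0-,10---
  22 | 10---  (sole → essential)
  23 | 1---1,10---
  24 | 1--0-,1-0--
  25 | 1---1,1--0-,1-0--
  26 | 1-0--  (sole → essential)
  27 | --011,1---1,1-0--
  28 | --10-,1--0-
  29 | --10-,1---1,1--0-
  31 | 1---1  (sole → essential)
Essential prime implicants: --011, --10-, -00--, 1---1, 1-0--, 10---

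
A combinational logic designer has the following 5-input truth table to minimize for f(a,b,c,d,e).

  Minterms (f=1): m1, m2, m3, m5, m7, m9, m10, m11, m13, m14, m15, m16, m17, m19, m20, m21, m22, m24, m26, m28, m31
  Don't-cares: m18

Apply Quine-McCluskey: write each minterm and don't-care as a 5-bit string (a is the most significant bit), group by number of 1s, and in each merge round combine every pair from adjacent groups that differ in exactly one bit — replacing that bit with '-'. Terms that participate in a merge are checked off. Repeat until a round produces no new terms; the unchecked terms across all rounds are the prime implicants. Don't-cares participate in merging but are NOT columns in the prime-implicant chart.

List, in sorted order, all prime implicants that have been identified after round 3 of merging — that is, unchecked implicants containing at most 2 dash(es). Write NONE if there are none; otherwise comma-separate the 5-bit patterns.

Round 0: 00001✓ 00010✓ 00011✓ 00101✓ 00111✓ 01001✓ 01010✓ 01011✓ 01101✓ 01110✓ 01111✓ 10000✓ 10001✓ 10010✓ 10011✓ 10100✓ 10101✓ 10110✓ 11000✓ 11010✓ 11100✓ 11111✓
Round 1: -0001✓ -0010✓ -0011✓ -0101✓ -1010✓ -1111 0-001✓ 0-010✓ 0-011✓ 0-101✓ 0-111✓ 00-01✓ 00-11✓ 000-1✓ 0001-✓ 001-1✓ 01-01✓ 01-10✓ 01-11✓ 010-1✓ 0101-✓ 011-1✓ 0111-✓ 1-000✓ 1-010✓ 1-100✓ 10-00✓ 10-01✓ 10-10✓ 100-0✓ 100-1✓ 1000-✓ 1001-✓ 101-0✓ 1010-✓ 11-00✓ 110-0✓
Round 2: --010 -0-01 -00-1 -001- 0--01✓ 0--11✓ 0-0-1✓ 0-01- 0-1-1✓ 00--1✓ 01--1✓ 01-1- 1--00 1-0-0 10--0 10-0- 100--
Round 3: 0---1
PIs = {--010, -0-01, -00-1, -001-, -1111, 0---1, 0-01-, 01-1-, 1--00, 1-0-0, 10--0, 10-0-, 100--}

--010, -0-01, -00-1, -001-, -1111, 0-01-, 01-1-, 1--00, 1-0-0, 10--0, 10-0-, 100--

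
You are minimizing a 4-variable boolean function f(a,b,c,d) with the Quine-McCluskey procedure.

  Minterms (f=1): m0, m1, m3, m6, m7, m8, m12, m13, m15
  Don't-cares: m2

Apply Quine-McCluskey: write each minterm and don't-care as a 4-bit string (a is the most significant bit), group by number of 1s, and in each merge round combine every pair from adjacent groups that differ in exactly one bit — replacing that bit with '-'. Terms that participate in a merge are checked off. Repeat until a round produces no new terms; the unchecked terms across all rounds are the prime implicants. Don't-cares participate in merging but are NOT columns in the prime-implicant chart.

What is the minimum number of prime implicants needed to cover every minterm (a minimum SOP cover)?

Round 0: 0000✓ 0001✓ 0010✓ 0011✓ 0110✓ 0111✓ 1000✓ 1100✓ 1101✓ 1111✓
Round 1: -000 -111 0-10✓ 0-11✓ 00-0✓ 00-1✓ 000-✓ 001-✓ 011-✓ 1-00 11-1 110-
Round 2: 0-1- 00--
PIs = {-000, -111, 0-1-, 00--, 1-00, 11-1, 110-}
Coverage chart:
  m0: -000,00--
  m1: 00-- ←essential
  m3: 0-1-,00--
  m6: 0-1- ←essential
  m7: -111,0-1-
  m8: -000,1-00
  m12: 1-00,110-
  m13: 11-1,110-
  m15: -111,11-1
Essential: 0-1-, 00--
Petrick residual → 1-00, 11-1
Min cover (4 terms): a'c + a'b' + ac'd' + abd

4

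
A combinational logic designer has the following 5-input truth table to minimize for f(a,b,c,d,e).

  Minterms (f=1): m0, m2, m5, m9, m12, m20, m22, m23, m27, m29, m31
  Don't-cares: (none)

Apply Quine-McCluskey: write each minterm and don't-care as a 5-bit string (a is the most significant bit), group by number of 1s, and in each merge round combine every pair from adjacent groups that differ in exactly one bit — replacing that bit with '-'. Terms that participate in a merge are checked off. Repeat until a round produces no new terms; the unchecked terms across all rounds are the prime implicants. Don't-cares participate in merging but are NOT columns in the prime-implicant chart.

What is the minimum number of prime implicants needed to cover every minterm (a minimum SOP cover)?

[col 0] 00000*, 00010*, 00101, 01001, 01100, 10100*, 10110*, 10111*, 11011*, 11101*, 11111*
[col 1] 000-0, 1-111, 101-0, 1011-, 11-11, 111-1
Prime implicants: 000-0, 00101, 01001, 01100, 1-111, 101-0, 1011-, 11-11, 111-1
PI chart (minterm → PIs covering it):
  0 | 000-0  (sole → essential)
  2 | 000-0  (sole → essential)
  5 | 00101  (sole → essential)
  9 | 01001  (sole → essential)
  12 | 01100  (sole → essential)
  20 | 101-0  (sole → essential)
  22 | 101-0,1011-
  23 | 1-111,1011-
  27 | 11-11  (sole → essential)
  29 | 111-1  (sole → essential)
  31 | 1-111,11-11,111-1
Essential prime implicants: 000-0, 00101, 01001, 01100, 101-0, 11-11, 111-1
Petrick residual → 1-111
Minimum SOP uses 8 PIs: a'b'c'e' + a'b'cd'e + a'bc'd'e + a'bcd'e' + acde + ab'ce' + abde + abce

8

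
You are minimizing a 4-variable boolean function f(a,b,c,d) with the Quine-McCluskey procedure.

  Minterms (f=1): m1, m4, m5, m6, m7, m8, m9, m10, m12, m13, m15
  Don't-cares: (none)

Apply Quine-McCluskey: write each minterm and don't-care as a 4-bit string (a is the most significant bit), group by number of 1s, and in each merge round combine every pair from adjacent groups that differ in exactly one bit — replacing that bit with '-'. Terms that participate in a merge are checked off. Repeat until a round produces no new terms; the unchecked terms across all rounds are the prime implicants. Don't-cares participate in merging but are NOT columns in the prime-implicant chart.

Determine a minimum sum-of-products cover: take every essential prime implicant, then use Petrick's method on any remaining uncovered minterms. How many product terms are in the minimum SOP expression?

5

[col 0] 0001*, 0100*, 0101*, 0110*, 0111*, 1000*, 1001*, 1010*, 1100*, 1101*, 1111*
[col 1] -001*, -100*, -101*, -111*, 0-01*, 01-0*, 01-1*, 010-*, 011-*, 1-00*, 1-01*, 10-0, 100-*, 11-1*, 110-*
[col 2] --01, -1-1, -10-, 01--, 1-0-
Prime implicants: --01, -1-1, -10-, 01--, 1-0-, 10-0
PI chart (minterm → PIs covering it):
  1 | --01  (sole → essential)
  4 | -10-,01--
  5 | --01,-1-1,-10-,01--
  6 | 01--  (sole → essential)
  7 | -1-1,01--
  8 | 1-0-,10-0
  9 | --01,1-0-
  10 | 10-0  (sole → essential)
  12 | -10-,1-0-
  13 | --01,-1-1,-10-,1-0-
  15 | -1-1  (sole → essential)
Essential prime implicants: --01, -1-1, 01--, 10-0
Petrick residual → -10-
Minimum SOP uses 5 PIs: c'd + bd + bc' + a'b + ab'd'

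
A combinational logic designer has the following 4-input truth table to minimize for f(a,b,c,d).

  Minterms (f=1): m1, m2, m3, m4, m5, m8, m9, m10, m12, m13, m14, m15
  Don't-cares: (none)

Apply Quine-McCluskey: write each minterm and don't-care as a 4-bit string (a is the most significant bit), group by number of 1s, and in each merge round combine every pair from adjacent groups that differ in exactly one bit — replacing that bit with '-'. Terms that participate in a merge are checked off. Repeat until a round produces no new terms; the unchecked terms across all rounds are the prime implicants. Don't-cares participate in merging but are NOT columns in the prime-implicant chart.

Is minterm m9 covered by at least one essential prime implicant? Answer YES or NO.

NO

size-2^0 implicants → 0001(✓)  0010(✓)  0011(✓)  0100(✓)  0101(✓)  1000(✓)  1001(✓)  1010(✓)  1100(✓)  1101(✓)  1110(✓)  1111(✓)
size-2^1 implicants → -001(✓)  -010  -100(✓)  -101(✓)  0-01(✓)  00-1  001-  010-(✓)  1-00(✓)  1-01(✓)  1-10(✓)  10-0(✓)  100-(✓)  11-0(✓)  11-1(✓)  110-(✓)  111-(✓)
size-2^2 implicants → --01  -10-  1--0  1-0-  11--
Unchecked terms (primes): --01, -010, -10-, 00-1, 001-, 1--0, 1-0-, 11--
Minterm coverage:
  m1 ⊆ --01,00-1
  m2 ⊆ -010,001-
  m3 ⊆ 00-1,001-
  m4 ⊆ -10- [E]
  m5 ⊆ --01,-10-
  m8 ⊆ 1--0,1-0-
  m9 ⊆ --01,1-0-
  m10 ⊆ -010,1--0
  m12 ⊆ -10-,1--0,1-0-,11--
  m13 ⊆ --01,-10-,1-0-,11--
  m14 ⊆ 1--0,11--
  m15 ⊆ 11-- [E]
E = {-10-, 11--}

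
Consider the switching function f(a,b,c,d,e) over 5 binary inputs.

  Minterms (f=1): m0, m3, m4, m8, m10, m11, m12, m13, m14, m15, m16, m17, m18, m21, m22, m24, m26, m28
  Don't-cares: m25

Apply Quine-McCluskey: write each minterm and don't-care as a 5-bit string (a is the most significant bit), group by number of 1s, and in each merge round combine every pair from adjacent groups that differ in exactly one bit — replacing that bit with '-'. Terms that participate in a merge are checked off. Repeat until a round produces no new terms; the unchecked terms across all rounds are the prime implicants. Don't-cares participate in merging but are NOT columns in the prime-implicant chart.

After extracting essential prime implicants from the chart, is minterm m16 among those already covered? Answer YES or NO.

NO

size-2^0 implicants → 00000(✓)  00011(✓)  00100(✓)  01000(✓)  01010(✓)  01011(✓)  01100(✓)  01101(✓)  01110(✓)  01111(✓)  10000(✓)  10001(✓)  10010(✓)  10101(✓)  10110(✓)  11000(✓)  11001(✓)  11010(✓)  11100(✓)
size-2^1 implicants → -0000(✓)  -1000(✓)  -1010(✓)  -1100(✓)  0-000(✓)  0-011  0-100(✓)  00-00(✓)  01-00(✓)  01-10(✓)  01-11(✓)  010-0(✓)  0101-(✓)  011-0(✓)  011-1(✓)  0110-(✓)  0111-(✓)  1-000(✓)  1-001(✓)  1-010(✓)  10-01  10-10  100-0(✓)  1000-(✓)  11-00(✓)  110-0(✓)  1100-(✓)
size-2^2 implicants → --000  -1-00  -10-0  0--00  01--0  01-1-  011--  1-0-0  1-00-
Unchecked terms (primes): --000, -1-00, -10-0, 0--00, 0-011, 01--0, 01-1-, 011--, 1-0-0, 1-00-, 10-01, 10-10
Minterm coverage:
  m0 ⊆ --000,0--00
  m3 ⊆ 0-011 [E]
  m4 ⊆ 0--00 [E]
  m8 ⊆ --000,-1-00,-10-0,0--00,01--0
  m10 ⊆ -10-0,01--0,01-1-
  m11 ⊆ 0-011,01-1-
  m12 ⊆ -1-00,0--00,01--0,011--
  m13 ⊆ 011-- [E]
  m14 ⊆ 01--0,01-1-,011--
  m15 ⊆ 01-1-,011--
  m16 ⊆ --000,1-0-0,1-00-
  m17 ⊆ 1-00-,10-01
  m18 ⊆ 1-0-0,10-10
  m21 ⊆ 10-01 [E]
  m22 ⊆ 10-10 [E]
  m24 ⊆ --000,-1-00,-10-0,1-0-0,1-00-
  m26 ⊆ -10-0,1-0-0
  m28 ⊆ -1-00 [E]
E = {-1-00, 0--00, 0-011, 011--, 10-01, 10-10}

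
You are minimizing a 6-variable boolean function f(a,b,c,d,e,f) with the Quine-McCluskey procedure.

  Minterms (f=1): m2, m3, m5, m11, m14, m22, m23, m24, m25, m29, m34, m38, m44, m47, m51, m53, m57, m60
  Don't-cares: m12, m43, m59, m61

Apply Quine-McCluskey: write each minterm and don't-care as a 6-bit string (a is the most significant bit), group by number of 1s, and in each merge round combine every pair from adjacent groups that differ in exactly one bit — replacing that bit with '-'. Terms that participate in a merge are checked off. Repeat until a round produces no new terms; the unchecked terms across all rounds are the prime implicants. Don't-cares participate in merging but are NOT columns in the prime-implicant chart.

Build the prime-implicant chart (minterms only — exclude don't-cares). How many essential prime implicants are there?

size-2^0 implicants → 000010(✓)  000011(✓)  000101  001011(✓)  001100(✓)  001110(✓)  010110(✓)  010111(✓)  011000(✓)  011001(✓)  011101(✓)  100010(✓)  100110(✓)  101011(✓)  101100(✓)  101111(✓)  110011(✓)  110101(✓)  111001(✓)  111011(✓)  111100(✓)  111101(✓)
size-2^1 implicants → -00010  -01011  -01100  -11001(✓)  -11101(✓)  00-011  00001-  0011-0  01011-  011-01(✓)  01100-  1-1011  1-1100  100-10  101-11  11-011  11-101  111-01(✓)  1110-1  11110-
size-2^2 implicants → -11-01
Unchecked terms (primes): -00010, -01011, -01100, -11-01, 00-011, 00001-, 000101, 0011-0, 01011-, 01100-, 1-1011, 1-1100, 100-10, 101-11, 11-011, 11-101, 1110-1, 11110-
Minterm coverage:
  m2 ⊆ -00010,00001-
  m3 ⊆ 00-011,00001-
  m5 ⊆ 000101 [E]
  m11 ⊆ -01011,00-011
  m14 ⊆ 0011-0 [E]
  m22 ⊆ 01011- [E]
  m23 ⊆ 01011- [E]
  m24 ⊆ 01100- [E]
  m25 ⊆ -11-01,01100-
  m29 ⊆ -11-01 [E]
  m34 ⊆ -00010,100-10
  m38 ⊆ 100-10 [E]
  m44 ⊆ -01100,1-1100
  m47 ⊆ 101-11 [E]
  m51 ⊆ 11-011 [E]
  m53 ⊆ 11-101 [E]
  m57 ⊆ -11-01,1110-1
  m60 ⊆ 1-1100,11110-
E = {-11-01, 000101, 0011-0, 01011-, 01100-, 100-10, 101-11, 11-011, 11-101}

9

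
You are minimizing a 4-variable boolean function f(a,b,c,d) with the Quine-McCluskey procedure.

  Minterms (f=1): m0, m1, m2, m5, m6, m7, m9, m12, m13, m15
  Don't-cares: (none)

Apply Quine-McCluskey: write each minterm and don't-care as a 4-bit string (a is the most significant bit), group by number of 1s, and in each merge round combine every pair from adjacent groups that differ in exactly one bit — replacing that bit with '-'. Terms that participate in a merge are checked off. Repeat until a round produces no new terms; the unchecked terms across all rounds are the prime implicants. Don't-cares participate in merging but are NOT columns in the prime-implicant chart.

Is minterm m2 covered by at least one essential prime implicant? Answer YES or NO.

NO

size-2^0 implicants → 0000(✓)  0001(✓)  0010(✓)  0101(✓)  0110(✓)  0111(✓)  1001(✓)  1100(✓)  1101(✓)  1111(✓)
size-2^1 implicants → -001(✓)  -101(✓)  -111(✓)  0-01(✓)  0-10  00-0  000-  01-1(✓)  011-  1-01(✓)  11-1(✓)  110-
size-2^2 implicants → --01  -1-1
Unchecked terms (primes): --01, -1-1, 0-10, 00-0, 000-, 011-, 110-
Minterm coverage:
  m0 ⊆ 00-0,000-
  m1 ⊆ --01,000-
  m2 ⊆ 0-10,00-0
  m5 ⊆ --01,-1-1
  m6 ⊆ 0-10,011-
  m7 ⊆ -1-1,011-
  m9 ⊆ --01 [E]
  m12 ⊆ 110- [E]
  m13 ⊆ --01,-1-1,110-
  m15 ⊆ -1-1 [E]
E = {--01, -1-1, 110-}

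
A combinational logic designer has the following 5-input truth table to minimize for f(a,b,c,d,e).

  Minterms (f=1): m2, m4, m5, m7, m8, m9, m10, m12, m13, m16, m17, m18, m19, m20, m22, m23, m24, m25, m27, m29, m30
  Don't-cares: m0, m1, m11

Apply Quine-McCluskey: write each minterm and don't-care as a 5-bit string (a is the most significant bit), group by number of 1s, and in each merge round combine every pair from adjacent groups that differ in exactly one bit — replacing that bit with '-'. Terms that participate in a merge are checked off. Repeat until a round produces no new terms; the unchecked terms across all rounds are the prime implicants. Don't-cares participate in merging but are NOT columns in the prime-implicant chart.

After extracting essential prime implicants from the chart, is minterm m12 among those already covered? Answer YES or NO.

[col 0] 00000*, 00001*, 00010*, 00100*, 00101*, 00111*, 01000*, 01001*, 01010*, 01011*, 01100*, 01101*, 10000*, 10001*, 10010*, 10011*, 10100*, 10110*, 10111*, 11000*, 11001*, 11011*, 11101*, 11110*
[col 1] -0000*, -0001*, -0010*, -0100*, -0111, -1000*, -1001*, -1011*, -1101*, 0-000*, 0-001*, 0-010*, 0-100*, 0-101*, 00-00*, 00-01*, 000-0*, 0000-*, 001-1, 0010-*, 01-00*, 01-01*, 010-0*, 010-1*, 0100-*, 0101-*, 0110-*, 1-000*, 1-001*, 1-011*, 1-110, 10-00*, 10-10*, 10-11*, 100-0*, 100-1*, 1000-*, 1001-*, 101-0*, 1011-*, 11-01*, 110-1*, 1100-*
[col 2] --000*, --001*, -0-00, -00-0, -000-*, -1-01, -10-1, -100-*, 0--00*, 0--01*, 0-0-0, 0-00-*, 0-10-*, 00-0-*, 01-0-*, 010--, 1-0-1, 1-00-*, 10--0, 10-1-, 100--
[col 3] --00-, 0--0-
Prime implicants: --00-, -0-00, -00-0, -0111, -1-01, -10-1, 0--0-, 0-0-0, 001-1, 010--, 1-0-1, 1-110, 10--0, 10-1-, 100--
PI chart (minterm → PIs covering it):
  2 | -00-0,0-0-0
  4 | -0-00,0--0-
  5 | 0--0-,001-1
  7 | -0111,001-1
  8 | --00-,0--0-,0-0-0,010--
  9 | --00-,-1-01,-10-1,0--0-,010--
  10 | 0-0-0,010--
  12 | 0--0-  (sole → essential)
  13 | -1-01,0--0-
  16 | --00-,-0-00,-00-0,10--0,100--
  17 | --00-,1-0-1,100--
  18 | -00-0,10--0,10-1-,100--
  19 | 1-0-1,10-1-,100--
  20 | -0-00,10--0
  22 | 1-110,10--0,10-1-
  23 | -0111,10-1-
  24 | --00-  (sole → essential)
  25 | --00-,-1-01,-10-1,1-0-1
  27 | -10-1,1-0-1
  29 | -1-01  (sole → essential)
  30 | 1-110  (sole → essential)
Essential prime implicants: --00-, -1-01, 0--0-, 1-110

YES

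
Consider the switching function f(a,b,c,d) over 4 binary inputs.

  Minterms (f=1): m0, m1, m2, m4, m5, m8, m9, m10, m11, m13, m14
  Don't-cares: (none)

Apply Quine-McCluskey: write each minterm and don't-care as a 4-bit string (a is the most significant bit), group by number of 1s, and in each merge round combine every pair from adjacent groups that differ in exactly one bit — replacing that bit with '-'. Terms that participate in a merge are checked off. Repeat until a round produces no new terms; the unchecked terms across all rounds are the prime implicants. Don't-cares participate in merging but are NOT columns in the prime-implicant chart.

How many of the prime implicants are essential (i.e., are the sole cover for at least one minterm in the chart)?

Round 0: 0000✓ 0001✓ 0010✓ 0100✓ 0101✓ 1000✓ 1001✓ 1010✓ 1011✓ 1101✓ 1110✓
Round 1: -000✓ -001✓ -010✓ -101✓ 0-00✓ 0-01✓ 00-0✓ 000-✓ 010-✓ 1-01✓ 1-10 10-0✓ 10-1✓ 100-✓ 101-✓
Round 2: --01 -0-0 -00- 0-0- 10--
PIs = {--01, -0-0, -00-, 0-0-, 1-10, 10--}
Coverage chart:
  m0: -0-0,-00-,0-0-
  m1: --01,-00-,0-0-
  m2: -0-0 ←essential
  m4: 0-0- ←essential
  m5: --01,0-0-
  m8: -0-0,-00-,10--
  m9: --01,-00-,10--
  m10: -0-0,1-10,10--
  m11: 10-- ←essential
  m13: --01 ←essential
  m14: 1-10 ←essential
Essential: --01, -0-0, 0-0-, 1-10, 10--

5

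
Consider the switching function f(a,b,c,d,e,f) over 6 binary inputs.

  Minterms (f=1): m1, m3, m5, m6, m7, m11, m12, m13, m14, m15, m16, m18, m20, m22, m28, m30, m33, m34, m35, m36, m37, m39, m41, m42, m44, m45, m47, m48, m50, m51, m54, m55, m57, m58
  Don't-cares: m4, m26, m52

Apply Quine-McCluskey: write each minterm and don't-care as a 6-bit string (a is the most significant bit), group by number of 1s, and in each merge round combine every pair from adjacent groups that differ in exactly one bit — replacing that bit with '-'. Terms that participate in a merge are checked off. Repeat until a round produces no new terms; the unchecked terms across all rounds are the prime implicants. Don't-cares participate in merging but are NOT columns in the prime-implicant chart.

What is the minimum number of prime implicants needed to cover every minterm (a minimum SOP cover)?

[col 0] 000001*, 000011*, 000100*, 000101*, 000110*, 000111*, 001011*, 001100*, 001101*, 001110*, 001111*, 010000*, 010010*, 010100*, 010110*, 011010*, 011100*, 011110*, 100001*, 100010*, 100011*, 100100*, 100101*, 100111*, 101001*, 101010*, 101100*, 101101*, 101111*, 110000*, 110010*, 110011*, 110100*, 110110*, 110111*, 111001*, 111010*
[col 1] -00001*, -00011*, -00100*, -00101*, -00111*, -01100*, -01101*, -01111*, -10000*, -10010*, -10100*, -10110*, -11010*, 0-0100*, 0-0110*, 0-1100*, 0-1110*, 00-011*, 00-100*, 00-101*, 00-110*, 00-111*, 000-01*, 000-11*, 0000-1*, 0001-0*, 0001-1*, 00010-*, 00011-*, 001-11*, 0011-0*, 0011-1*, 00110-*, 00111-*, 01-010*, 01-100*, 01-110*, 010-00*, 010-10*, 0100-0*, 0101-0*, 011-10*, 0111-0*, 1-0010*, 1-0011*, 1-0100*, 1-0111*, 1-1001, 1-1010*, 10-001*, 10-010*, 10-100*, 10-101*, 10-111*, 100-01*, 100-11*, 1000-1*, 10001-*, 1001-1*, 10010-*, 101-01*, 1011-1*, 10110-*, 11-010*, 110-00*, 110-10*, 110-11*, 1100-0*, 11001-*, 1101-0*, 11011-*
[col 2] --0100, -0-100*, -0-101*, -0-111*, -00-01*, -00-11*, -000-1*, -001-1*, -0010-*, -011-1*, -0110-*, -1-010, -10-00*, -10-10*, -100-0*, -101-0*, 0--100*, 0--110*, 0-01-0*, 0-11-0*, 00--11, 00-1-0*, 00-1-1*, 00-10-*, 00-11-*, 000--1*, 0001--*, 0011--*, 01--10, 01-1-0*, 010--0*, 1--010, 1-0-11, 1-001-, 10--01, 10-1-1*, 10-10-*, 100--1*, 110--0*, 110-1-
[col 3] -0-1-1, -0-10-, -00--1, -10--0, 0--1-0, 00-1--
Prime implicants: --0100, -0-1-1, -0-10-, -00--1, -1-010, -10--0, 0--1-0, 00--11, 00-1--, 01--10, 1--010, 1-0-11, 1-001-, 1-1001, 10--01, 110-1-
PI chart (minterm → PIs covering it):
  1 | -00--1  (sole → essential)
  3 | -00--1,00--11
  5 | -0-1-1,-0-10-,-00--1,00-1--
  6 | 0--1-0,00-1--
  7 | -0-1-1,-00--1,00--11,00-1--
  11 | 00--11  (sole → essential)
  12 | -0-10-,0--1-0,00-1--
  13 | -0-1-1,-0-10-,00-1--
  14 | 0--1-0,00-1--
  15 | -0-1-1,00--11,00-1--
  16 | -10--0  (sole → essential)
  18 | -1-010,-10--0,01--10
  20 | --0100,-10--0,0--1-0
  22 | -10--0,0--1-0,01--10
  28 | 0--1-0  (sole → essential)
  30 | 0--1-0,01--10
  33 | -00--1,10--01
  34 | 1--010,1-001-
  35 | -00--1,1-0-11,1-001-
  36 | --0100,-0-10-
  37 | -0-1-1,-0-10-,-00--1,10--01
  39 | -0-1-1,-00--1,1-0-11
  41 | 1-1001,10--01
  42 | 1--010  (sole → essential)
  44 | -0-10-  (sole → essential)
  45 | -0-1-1,-0-10-,10--01
  47 | -0-1-1  (sole → essential)
  48 | -10--0  (sole → essential)
  50 | -1-010,-10--0,1--010,1-001-,110-1-
  51 | 1-0-11,1-001-,110-1-
  54 | -10--0,110-1-
  55 | 1-0-11,110-1-
  57 | 1-1001  (sole → essential)
  58 | -1-010,1--010
Essential prime implicants: -0-1-1, -0-10-, -00--1, -10--0, 0--1-0, 00--11, 1--010, 1-1001
Petrick residual → 1-0-11
Minimum SOP uses 9 PIs: b'df + b'de' + b'c'f + bc'f' + a'df' + a'b'ef + ad'ef' + ac'ef + acd'e'f

9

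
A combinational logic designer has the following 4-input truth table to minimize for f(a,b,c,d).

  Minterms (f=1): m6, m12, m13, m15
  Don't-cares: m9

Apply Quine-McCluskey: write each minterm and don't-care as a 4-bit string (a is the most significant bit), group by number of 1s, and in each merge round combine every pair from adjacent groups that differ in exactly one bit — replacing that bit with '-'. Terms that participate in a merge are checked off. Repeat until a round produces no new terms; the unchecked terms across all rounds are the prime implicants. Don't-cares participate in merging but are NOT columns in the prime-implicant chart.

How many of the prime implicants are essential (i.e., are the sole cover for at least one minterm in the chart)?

size-2^0 implicants → 0110  1001(✓)  1100(✓)  1101(✓)  1111(✓)
size-2^1 implicants → 1-01  11-1  110-
Unchecked terms (primes): 0110, 1-01, 11-1, 110-
Minterm coverage:
  m6 ⊆ 0110 [E]
  m12 ⊆ 110- [E]
  m13 ⊆ 1-01,11-1,110-
  m15 ⊆ 11-1 [E]
E = {0110, 11-1, 110-}

3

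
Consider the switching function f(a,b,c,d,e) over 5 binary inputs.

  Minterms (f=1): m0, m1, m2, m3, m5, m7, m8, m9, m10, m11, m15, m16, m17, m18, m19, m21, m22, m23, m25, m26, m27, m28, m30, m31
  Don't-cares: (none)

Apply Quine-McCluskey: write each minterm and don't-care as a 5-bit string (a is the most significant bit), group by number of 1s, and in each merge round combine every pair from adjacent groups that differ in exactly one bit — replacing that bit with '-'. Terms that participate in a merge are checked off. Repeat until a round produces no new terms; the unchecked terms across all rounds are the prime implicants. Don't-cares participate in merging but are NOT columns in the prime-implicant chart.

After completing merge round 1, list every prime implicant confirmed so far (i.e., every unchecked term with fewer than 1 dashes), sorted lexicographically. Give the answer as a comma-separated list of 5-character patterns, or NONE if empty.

Round 0: 00000✓ 00001✓ 00010✓ 00011✓ 00101✓ 00111✓ 01000✓ 01001✓ 01010✓ 01011✓ 01111✓ 10000✓ 10001✓ 10010✓ 10011✓ 10101✓ 10110✓ 10111✓ 11001✓ 11010✓ 11011✓ 11100✓ 11110✓ 11111✓
Round 1: -0000✓ -0001✓ -0010✓ -0011✓ -0101✓ -0111✓ -1001✓ -1010✓ -1011✓ -1111✓ 0-000✓ 0-001✓ 0-010✓ 0-011✓ 0-111✓ 00-01✓ 00-11✓ 000-0✓ 000-1✓ 0000-✓ 0001-✓ 001-1✓ 01-11✓ 010-0✓ 010-1✓ 0100-✓ 0101-✓ 1-001✓ 1-010✓ 1-011✓ 1-110✓ 1-111✓ 10-01✓ 10-10✓ 10-11✓ 100-0✓ 100-1✓ 1000-✓ 1001-✓ 101-1✓ 1011-✓ 11-10✓ 11-11✓ 110-1✓ 1101-✓ 111-0 1111-✓
Round 2: --001✓ --010✓ --011✓ --111✓ -0-01✓ -0-11✓ -00-0✓ -00-1✓ -000-✓ -001-✓ -01-1✓ -1-11✓ -10-1✓ -101-✓ 0--11✓ 0-0-0✓ 0-0-1✓ 0-00-✓ 0-01-✓ 00--1✓ 000--✓ 010--✓ 1--10✓ 1--11✓ 1-0-1✓ 1-01-✓ 1-11-✓ 10--1✓ 10-1-✓ 100--✓ 11-1-✓
Round 3: ---11 --0-1 --01- -0--1 -00-- 0-0-- 1--1-
PIs = {---11, --0-1, --01-, -0--1, -00--, 0-0--, 1--1-, 111-0}

NONE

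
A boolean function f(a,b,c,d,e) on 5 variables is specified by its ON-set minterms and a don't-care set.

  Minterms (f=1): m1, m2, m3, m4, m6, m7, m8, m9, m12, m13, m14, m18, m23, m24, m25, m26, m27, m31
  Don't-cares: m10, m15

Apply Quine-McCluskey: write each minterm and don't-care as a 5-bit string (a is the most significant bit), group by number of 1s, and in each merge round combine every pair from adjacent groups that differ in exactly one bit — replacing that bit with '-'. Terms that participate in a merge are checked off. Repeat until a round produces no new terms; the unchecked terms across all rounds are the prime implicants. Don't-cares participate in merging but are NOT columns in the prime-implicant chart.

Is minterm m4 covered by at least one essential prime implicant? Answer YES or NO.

size-2^0 implicants → 00001(✓)  00010(✓)  00011(✓)  00100(✓)  00110(✓)  00111(✓)  01000(✓)  01001(✓)  01010(✓)  01100(✓)  01101(✓)  01110(✓)  01111(✓)  10010(✓)  10111(✓)  11000(✓)  11001(✓)  11010(✓)  11011(✓)  11111(✓)
size-2^1 implicants → -0010(✓)  -0111(✓)  -1000(✓)  -1001(✓)  -1010(✓)  -1111(✓)  0-001  0-010(✓)  0-100(✓)  0-110(✓)  0-111(✓)  00-10(✓)  00-11(✓)  000-1  0001-(✓)  001-0(✓)  0011-(✓)  01-00(✓)  01-01(✓)  01-10(✓)  010-0(✓)  0100-(✓)  011-0(✓)  011-1(✓)  0110-(✓)  0111-(✓)  1-010(✓)  1-111(✓)  11-11  110-0(✓)  110-1(✓)  1100-(✓)  1101-(✓)
size-2^2 implicants → --010  --111  -10-0  -100-  0--10  0-1-0  0-11-  00-1-  01--0  01-0-  011--  110--
Unchecked terms (primes): --010, --111, -10-0, -100-, 0--10, 0-001, 0-1-0, 0-11-, 00-1-, 000-1, 01--0, 01-0-, 011--, 11-11, 110--
Minterm coverage:
  m1 ⊆ 0-001,000-1
  m2 ⊆ --010,0--10,00-1-
  m3 ⊆ 00-1-,000-1
  m4 ⊆ 0-1-0 [E]
  m6 ⊆ 0--10,0-1-0,0-11-,00-1-
  m7 ⊆ --111,0-11-,00-1-
  m8 ⊆ -10-0,-100-,01--0,01-0-
  m9 ⊆ -100-,0-001,01-0-
  m12 ⊆ 0-1-0,01--0,01-0-,011--
  m13 ⊆ 01-0-,011--
  m14 ⊆ 0--10,0-1-0,0-11-,01--0,011--
  m18 ⊆ --010 [E]
  m23 ⊆ --111 [E]
  m24 ⊆ -10-0,-100-,110--
  m25 ⊆ -100-,110--
  m26 ⊆ --010,-10-0,110--
  m27 ⊆ 11-11,110--
  m31 ⊆ --111,11-11
E = {--010, --111, 0-1-0}

YES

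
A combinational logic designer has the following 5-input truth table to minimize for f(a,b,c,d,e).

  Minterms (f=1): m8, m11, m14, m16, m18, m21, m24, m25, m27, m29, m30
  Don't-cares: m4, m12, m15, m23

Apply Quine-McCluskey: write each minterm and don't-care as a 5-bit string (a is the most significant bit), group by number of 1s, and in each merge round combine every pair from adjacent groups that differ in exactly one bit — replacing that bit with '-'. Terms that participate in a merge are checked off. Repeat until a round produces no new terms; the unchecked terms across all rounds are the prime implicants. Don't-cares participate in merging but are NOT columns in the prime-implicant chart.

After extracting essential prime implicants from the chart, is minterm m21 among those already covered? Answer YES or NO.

NO

size-2^0 implicants → 00100(✓)  01000(✓)  01011(✓)  01100(✓)  01110(✓)  01111(✓)  10000(✓)  10010(✓)  10101(✓)  10111(✓)  11000(✓)  11001(✓)  11011(✓)  11101(✓)  11110(✓)
size-2^1 implicants → -1000  -1011  -1110  0-100  01-00  01-11  011-0  0111-  1-000  1-101  100-0  101-1  11-01  110-1  1100-
Unchecked terms (primes): -1000, -1011, -1110, 0-100, 01-00, 01-11, 011-0, 0111-, 1-000, 1-101, 100-0, 101-1, 11-01, 110-1, 1100-
Minterm coverage:
  m8 ⊆ -1000,01-00
  m11 ⊆ -1011,01-11
  m14 ⊆ -1110,011-0,0111-
  m16 ⊆ 1-000,100-0
  m18 ⊆ 100-0 [E]
  m21 ⊆ 1-101,101-1
  m24 ⊆ -1000,1-000,1100-
  m25 ⊆ 11-01,110-1,1100-
  m27 ⊆ -1011,110-1
  m29 ⊆ 1-101,11-01
  m30 ⊆ -1110 [E]
E = {-1110, 100-0}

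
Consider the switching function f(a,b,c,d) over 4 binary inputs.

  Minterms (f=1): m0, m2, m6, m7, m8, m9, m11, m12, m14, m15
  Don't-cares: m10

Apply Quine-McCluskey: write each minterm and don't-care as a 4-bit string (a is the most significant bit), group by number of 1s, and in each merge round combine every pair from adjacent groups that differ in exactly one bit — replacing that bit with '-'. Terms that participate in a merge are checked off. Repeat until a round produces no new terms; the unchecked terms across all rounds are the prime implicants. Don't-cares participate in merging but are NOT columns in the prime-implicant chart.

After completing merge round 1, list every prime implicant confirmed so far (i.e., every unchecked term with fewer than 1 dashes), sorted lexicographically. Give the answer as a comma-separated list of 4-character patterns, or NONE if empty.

[col 0] 0000*, 0010*, 0110*, 0111*, 1000*, 1001*, 1010*, 1011*, 1100*, 1110*, 1111*
[col 1] -000*, -010*, -110*, -111*, 0-10*, 00-0*, 011-*, 1-00*, 1-10*, 1-11*, 10-0*, 10-1*, 100-*, 101-*, 11-0*, 111-*
[col 2] --10, -0-0, -11-, 1--0, 1-1-, 10--
Prime implicants: --10, -0-0, -11-, 1--0, 1-1-, 10--

NONE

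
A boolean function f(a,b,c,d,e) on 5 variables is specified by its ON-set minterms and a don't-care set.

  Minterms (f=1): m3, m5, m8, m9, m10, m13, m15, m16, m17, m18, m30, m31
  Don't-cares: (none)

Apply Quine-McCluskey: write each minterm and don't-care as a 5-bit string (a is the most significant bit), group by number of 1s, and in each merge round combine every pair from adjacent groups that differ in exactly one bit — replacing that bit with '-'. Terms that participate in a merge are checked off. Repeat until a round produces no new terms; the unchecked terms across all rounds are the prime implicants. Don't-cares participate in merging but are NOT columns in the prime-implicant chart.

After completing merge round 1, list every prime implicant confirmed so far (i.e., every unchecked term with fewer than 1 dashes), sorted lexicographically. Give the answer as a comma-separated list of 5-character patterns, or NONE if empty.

[col 0] 00011, 00101*, 01000*, 01001*, 01010*, 01101*, 01111*, 10000*, 10001*, 10010*, 11110*, 11111*
[col 1] -1111, 0-101, 01-01, 010-0, 0100-, 011-1, 100-0, 1000-, 1111-
Prime implicants: -1111, 0-101, 00011, 01-01, 010-0, 0100-, 011-1, 100-0, 1000-, 1111-

00011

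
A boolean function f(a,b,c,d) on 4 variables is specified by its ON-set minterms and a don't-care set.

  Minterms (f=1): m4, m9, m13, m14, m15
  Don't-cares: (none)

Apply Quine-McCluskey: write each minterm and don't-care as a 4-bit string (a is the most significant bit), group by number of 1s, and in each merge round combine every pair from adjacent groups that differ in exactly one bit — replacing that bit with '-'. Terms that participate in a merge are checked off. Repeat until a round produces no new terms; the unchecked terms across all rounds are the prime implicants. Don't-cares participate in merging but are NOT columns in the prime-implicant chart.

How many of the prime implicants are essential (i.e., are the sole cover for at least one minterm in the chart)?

3

size-2^0 implicants → 0100  1001(✓)  1101(✓)  1110(✓)  1111(✓)
size-2^1 implicants → 1-01  11-1  111-
Unchecked terms (primes): 0100, 1-01, 11-1, 111-
Minterm coverage:
  m4 ⊆ 0100 [E]
  m9 ⊆ 1-01 [E]
  m13 ⊆ 1-01,11-1
  m14 ⊆ 111- [E]
  m15 ⊆ 11-1,111-
E = {0100, 1-01, 111-}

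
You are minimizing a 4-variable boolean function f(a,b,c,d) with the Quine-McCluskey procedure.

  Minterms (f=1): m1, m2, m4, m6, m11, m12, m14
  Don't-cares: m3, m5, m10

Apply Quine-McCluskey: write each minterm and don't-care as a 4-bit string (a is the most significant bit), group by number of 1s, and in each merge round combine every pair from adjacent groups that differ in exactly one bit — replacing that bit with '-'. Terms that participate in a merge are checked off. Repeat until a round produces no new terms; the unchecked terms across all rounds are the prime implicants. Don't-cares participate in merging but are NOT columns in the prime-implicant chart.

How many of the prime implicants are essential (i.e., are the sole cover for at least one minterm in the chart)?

2

[col 0] 0001*, 0010*, 0011*, 0100*, 0101*, 0110*, 1010*, 1011*, 1100*, 1110*
[col 1] -010*, -011*, -100*, -110*, 0-01, 0-10*, 00-1, 001-*, 01-0*, 010-, 1-10*, 101-*, 11-0*
[col 2] --10, -01-, -1-0
Prime implicants: --10, -01-, -1-0, 0-01, 00-1, 010-
PI chart (minterm → PIs covering it):
  1 | 0-01,00-1
  2 | --10,-01-
  4 | -1-0,010-
  6 | --10,-1-0
  11 | -01-  (sole → essential)
  12 | -1-0  (sole → essential)
  14 | --10,-1-0
Essential prime implicants: -01-, -1-0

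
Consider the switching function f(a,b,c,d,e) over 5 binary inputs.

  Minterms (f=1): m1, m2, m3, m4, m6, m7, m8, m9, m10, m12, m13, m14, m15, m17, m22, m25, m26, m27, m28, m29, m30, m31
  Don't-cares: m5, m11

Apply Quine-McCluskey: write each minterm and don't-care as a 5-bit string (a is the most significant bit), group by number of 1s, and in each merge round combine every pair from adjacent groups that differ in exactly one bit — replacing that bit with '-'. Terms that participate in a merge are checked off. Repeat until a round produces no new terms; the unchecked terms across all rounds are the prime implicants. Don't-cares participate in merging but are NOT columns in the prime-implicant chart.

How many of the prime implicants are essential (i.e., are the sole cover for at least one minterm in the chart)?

Round 0: 00001✓ 00010✓ 00011✓ 00100✓ 00101✓ 00110✓ 00111✓ 01000✓ 01001✓ 01010✓ 01011✓ 01100✓ 01101✓ 01110✓ 01111✓ 10001✓ 10110✓ 11001✓ 11010✓ 11011✓ 11100✓ 11101✓ 11110✓ 11111✓
Round 1: -0001✓ -0110✓ -1001✓ -1010✓ -1011✓ -1100✓ -1101✓ -1110✓ -1111✓ 0-001✓ 0-010✓ 0-011✓ 0-100✓ 0-101✓ 0-110✓ 0-111✓ 00-01✓ 00-10✓ 00-11✓ 000-1✓ 0001-✓ 001-0✓ 001-1✓ 0010-✓ 0011-✓ 01-00✓ 01-01✓ 01-10✓ 01-11✓ 010-0✓ 010-1✓ 0100-✓ 0101-✓ 011-0✓ 011-1✓ 0110-✓ 0111-✓ 1-001✓ 1-110✓ 11-01✓ 11-10✓ 11-11✓ 110-1✓ 1101-✓ 111-0✓ 111-1✓ 1110-✓ 1111-✓
Round 2: --001 --110 -1-01✓ -1-10✓ -1-11✓ -10-1✓ -101-✓ -11-0✓ -11-1✓ -110-✓ -111-✓ 0--01✓ 0--10✓ 0--11✓ 0-0-1✓ 0-01-✓ 0-1-0✓ 0-1-1✓ 0-10-✓ 0-11-✓ 00--1✓ 00-1-✓ 001--✓ 01--0✓ 01--1✓ 01-0-✓ 01-1-✓ 010--✓ 011--✓ 11--1✓ 11-1-✓ 111--✓
Round 3: -1--1 -1-1- -11-- 0---1 0--1- 0-1-- 01---
PIs = {--001, --110, -1--1, -1-1-, -11--, 0---1, 0--1-, 0-1--, 01---}
Coverage chart:
  m1: --001,0---1
  m2: 0--1- ←essential
  m3: 0---1,0--1-
  m4: 0-1-- ←essential
  m6: --110,0--1-,0-1--
  m7: 0---1,0--1-,0-1--
  m8: 01--- ←essential
  m9: --001,-1--1,0---1,01---
  m10: -1-1-,0--1-,01---
  m12: -11--,0-1--,01---
  m13: -1--1,-11--,0---1,0-1--,01---
  m14: --110,-1-1-,-11--,0--1-,0-1--,01---
  m15: -1--1,-1-1-,-11--,0---1,0--1-,0-1--,01---
  m17: --001 ←essential
  m22: --110 ←essential
  m25: --001,-1--1
  m26: -1-1- ←essential
  m27: -1--1,-1-1-
  m28: -11-- ←essential
  m29: -1--1,-11--
  m30: --110,-1-1-,-11--
  m31: -1--1,-1-1-,-11--
Essential: --001, --110, -1-1-, -11--, 0--1-, 0-1--, 01---

7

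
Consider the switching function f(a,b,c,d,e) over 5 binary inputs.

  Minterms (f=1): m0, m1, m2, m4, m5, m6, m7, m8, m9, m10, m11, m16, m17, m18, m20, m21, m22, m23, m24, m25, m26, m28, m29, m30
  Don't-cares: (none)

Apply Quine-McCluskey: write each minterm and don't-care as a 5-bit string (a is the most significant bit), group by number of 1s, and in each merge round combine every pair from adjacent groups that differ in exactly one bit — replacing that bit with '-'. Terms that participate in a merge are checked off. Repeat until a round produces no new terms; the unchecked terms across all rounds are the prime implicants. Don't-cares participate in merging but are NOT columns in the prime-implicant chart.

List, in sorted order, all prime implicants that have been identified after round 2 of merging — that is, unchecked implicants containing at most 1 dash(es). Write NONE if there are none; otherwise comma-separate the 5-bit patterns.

NONE

[col 0] 00000*, 00001*, 00010*, 00100*, 00101*, 00110*, 00111*, 01000*, 01001*, 01010*, 01011*, 10000*, 10001*, 10010*, 10100*, 10101*, 10110*, 10111*, 11000*, 11001*, 11010*, 11100*, 11101*, 11110*
[col 1] -0000*, -0001*, -0010*, -0100*, -0101*, -0110*, -0111*, -1000*, -1001*, -1010*, 0-000*, 0-001*, 0-010*, 00-00*, 00-01*, 00-10*, 000-0*, 0000-*, 001-0*, 001-1*, 0010-*, 0011-*, 010-0*, 010-1*, 0100-*, 0101-*, 1-000*, 1-001*, 1-010*, 1-100*, 1-101*, 1-110*, 10-00*, 10-01*, 10-10*, 100-0*, 1000-*, 101-0*, 101-1*, 1010-*, 1011-*, 11-00*, 11-01*, 11-10*, 110-0*, 1100-*, 111-0*, 1110-*
[col 2] --000*, --001*, --010*, -0-00*, -0-01*, -0-10*, -00-0*, -000-*, -01-0*, -01-1*, -010-*, -011-*, -10-0*, -100-*, 0-0-0*, 0-00-*, 00--0*, 00-0-*, 001--*, 010--, 1--00*, 1--01*, 1--10*, 1-0-0*, 1-00-*, 1-1-0*, 1-10-*, 10--0*, 10-0-*, 101--*, 11--0*, 11-0-*
[col 3] --0-0, --00-, -0--0, -0-0-, -01--, 1---0, 1--0-
Prime implicants: --0-0, --00-, -0--0, -0-0-, -01--, 010--, 1---0, 1--0-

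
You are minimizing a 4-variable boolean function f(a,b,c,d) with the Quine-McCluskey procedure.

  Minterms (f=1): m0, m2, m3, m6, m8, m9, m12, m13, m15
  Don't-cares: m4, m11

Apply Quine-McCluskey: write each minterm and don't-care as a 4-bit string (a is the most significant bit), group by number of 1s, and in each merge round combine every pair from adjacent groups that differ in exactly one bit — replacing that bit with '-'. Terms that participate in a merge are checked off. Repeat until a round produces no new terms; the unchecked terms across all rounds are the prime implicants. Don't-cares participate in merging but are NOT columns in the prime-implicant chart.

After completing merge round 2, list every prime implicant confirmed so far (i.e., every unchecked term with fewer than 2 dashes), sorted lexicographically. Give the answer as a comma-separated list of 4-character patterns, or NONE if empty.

[col 0] 0000*, 0010*, 0011*, 0100*, 0110*, 1000*, 1001*, 1011*, 1100*, 1101*, 1111*
[col 1] -000*, -011, -100*, 0-00*, 0-10*, 00-0*, 001-, 01-0*, 1-00*, 1-01*, 1-11*, 10-1*, 100-*, 11-1*, 110-*
[col 2] --00, 0--0, 1--1, 1-0-
Prime implicants: --00, -011, 0--0, 001-, 1--1, 1-0-

-011, 001-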